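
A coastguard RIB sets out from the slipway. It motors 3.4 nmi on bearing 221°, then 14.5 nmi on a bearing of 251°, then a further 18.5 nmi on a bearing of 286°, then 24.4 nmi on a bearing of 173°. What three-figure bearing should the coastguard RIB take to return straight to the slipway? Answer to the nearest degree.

049°

Leg 1 (221°, 3.4 nmi): east 3.4 sin 221° = -2.23, north 3.4 cos 221° = -2.57
Leg 2 (251°, 14.5 nmi): east 14.5 sin 251° = -13.71, north 14.5 cos 251° = -4.72
Leg 3 (286°, 18.5 nmi): east 18.5 sin 286° = -17.78, north 18.5 cos 286° = 5.10
Leg 4 (173°, 24.4 nmi): east 24.4 sin 173° = 2.97, north 24.4 cos 173° = -24.22
Net displacement: -30.75 east, -26.41 north. Direction back to start is (30.75, 26.41): bearing = atan2(30.75, 26.41) mod 360° = 49.35° ≈ 049°.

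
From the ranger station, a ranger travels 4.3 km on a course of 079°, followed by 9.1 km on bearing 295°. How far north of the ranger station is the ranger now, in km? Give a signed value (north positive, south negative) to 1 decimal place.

4.7 km

Leg 1 (079°, 4.3 km): east 4.3 sin 79° = 4.22, north 4.3 cos 79° = 0.82
Leg 2 (295°, 9.1 km): east 9.1 sin 295° = -8.25, north 9.1 cos 295° = 3.85
Net north component: 4.67 km.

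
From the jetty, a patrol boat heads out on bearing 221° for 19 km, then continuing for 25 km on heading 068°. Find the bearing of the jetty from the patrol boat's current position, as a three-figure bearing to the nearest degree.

Leg 1 (221°, 19 km): east 19 sin 221° = -12.47, north 19 cos 221° = -14.34
Leg 2 (068°, 25 km): east 25 sin 68° = 23.18, north 25 cos 68° = 9.37
Net displacement: 10.71 east, -4.97 north. Direction back to start is (-10.71, 4.97): bearing = atan2(-10.71, 4.97) mod 360° = 294.90° ≈ 295°.

295°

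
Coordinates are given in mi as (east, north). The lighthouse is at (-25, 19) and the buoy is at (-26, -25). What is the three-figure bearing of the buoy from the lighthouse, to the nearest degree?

181°

Δeast = -26 − -25 = -1.00; Δnorth = -25 − 19 = -44.00.
Bearing = atan2(Δeast, Δnorth) mod 360° = 181.30° ≈ 181°.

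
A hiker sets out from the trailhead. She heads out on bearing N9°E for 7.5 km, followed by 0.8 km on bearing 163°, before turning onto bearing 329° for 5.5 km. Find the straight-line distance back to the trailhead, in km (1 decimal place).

11.4 km

Leg 1 (N9°E, 7.5 km): east 7.5 sin 9° = 1.17, north 7.5 cos 9° = 7.41
Leg 2 (163°, 0.8 km): east 0.8 sin 163° = 0.23, north 0.8 cos 163° = -0.77
Leg 3 (329°, 5.5 km): east 5.5 sin 329° = -2.83, north 5.5 cos 329° = 4.71
Net: -1.43 east, 11.36 north. Distance = √((-1.43)² + (11.36)²) = 11.446 km.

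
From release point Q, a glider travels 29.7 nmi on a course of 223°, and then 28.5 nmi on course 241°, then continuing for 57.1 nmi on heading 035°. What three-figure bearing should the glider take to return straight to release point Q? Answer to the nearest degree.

132°

Leg 1 (223°, 29.7 nmi): east 29.7 sin 223° = -20.26, north 29.7 cos 223° = -21.72
Leg 2 (241°, 28.5 nmi): east 28.5 sin 241° = -24.93, north 28.5 cos 241° = -13.82
Leg 3 (035°, 57.1 nmi): east 57.1 sin 35° = 32.75, north 57.1 cos 35° = 46.77
Net displacement: -12.43 east, 11.24 north. Direction back to start is (12.43, -11.24): bearing = atan2(12.43, -11.24) mod 360° = 132.11° ≈ 132°.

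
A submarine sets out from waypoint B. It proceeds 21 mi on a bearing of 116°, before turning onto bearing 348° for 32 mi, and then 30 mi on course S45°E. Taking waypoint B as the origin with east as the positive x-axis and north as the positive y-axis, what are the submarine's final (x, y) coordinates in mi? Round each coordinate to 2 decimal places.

Leg 1 (116°, 21 mi): east 21 sin 116° = 18.87, north 21 cos 116° = -9.21
Leg 2 (348°, 32 mi): east 32 sin 348° = -6.65, north 32 cos 348° = 31.30
Leg 3 (S45°E, 30 mi): east 30 sin 135° = 21.21, north 30 cos 135° = -21.21
Summing: 33.43 mi east, 0.88 mi north → (33.43, 0.88).

(33.43, 0.88)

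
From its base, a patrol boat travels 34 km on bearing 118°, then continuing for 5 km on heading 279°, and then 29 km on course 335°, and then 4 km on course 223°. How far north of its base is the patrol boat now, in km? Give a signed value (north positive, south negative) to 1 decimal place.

Leg 1 (118°, 34 km): east 34 sin 118° = 30.02, north 34 cos 118° = -15.96
Leg 2 (279°, 5 km): east 5 sin 279° = -4.94, north 5 cos 279° = 0.78
Leg 3 (335°, 29 km): east 29 sin 335° = -12.26, north 29 cos 335° = 26.28
Leg 4 (223°, 4 km): east 4 sin 223° = -2.73, north 4 cos 223° = -2.93
Net north component: 8.18 km.

8.2 km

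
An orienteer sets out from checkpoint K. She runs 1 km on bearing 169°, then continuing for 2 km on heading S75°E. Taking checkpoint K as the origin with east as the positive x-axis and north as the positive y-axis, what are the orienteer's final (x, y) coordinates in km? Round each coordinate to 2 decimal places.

Leg 1 (169°, 1 km): east 1 sin 169° = 0.19, north 1 cos 169° = -0.98
Leg 2 (S75°E, 2 km): east 2 sin 105° = 1.93, north 2 cos 105° = -0.52
Summing: 2.12 km east, -1.50 km north → (2.12, -1.50).

(2.12, -1.50)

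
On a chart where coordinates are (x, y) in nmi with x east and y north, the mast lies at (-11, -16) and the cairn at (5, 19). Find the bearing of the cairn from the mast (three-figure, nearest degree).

Δeast = 5 − -11 = 16.00; Δnorth = 19 − -16 = 35.00.
Bearing = atan2(Δeast, Δnorth) mod 360° = 24.57° ≈ 025°.

025°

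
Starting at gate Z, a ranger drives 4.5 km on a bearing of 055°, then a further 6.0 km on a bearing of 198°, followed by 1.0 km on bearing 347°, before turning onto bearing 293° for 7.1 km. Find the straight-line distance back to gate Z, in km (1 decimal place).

Leg 1 (055°, 4.5 km): east 4.5 sin 55° = 3.69, north 4.5 cos 55° = 2.58
Leg 2 (198°, 6.0 km): east 6.0 sin 198° = -1.85, north 6.0 cos 198° = -5.71
Leg 3 (347°, 1.0 km): east 1.0 sin 347° = -0.22, north 1.0 cos 347° = 0.97
Leg 4 (293°, 7.1 km): east 7.1 sin 293° = -6.54, north 7.1 cos 293° = 2.77
Net: -4.93 east, 0.62 north. Distance = √((-4.93)² + (0.62)²) = 4.968 km.

5.0 km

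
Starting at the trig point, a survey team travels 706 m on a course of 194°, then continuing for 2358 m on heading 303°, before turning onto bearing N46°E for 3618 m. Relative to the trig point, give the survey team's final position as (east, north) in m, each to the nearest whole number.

(454, 3113)

Leg 1 (194°, 706 m): east 706 sin 194° = -170.80, north 706 cos 194° = -685.03
Leg 2 (303°, 2358 m): east 2358 sin 303° = -1977.59, north 2358 cos 303° = 1284.26
Leg 3 (N46°E, 3618 m): east 3618 sin 46° = 2602.57, north 3618 cos 46° = 2513.27
Summing: 454.19 m east, 3112.50 m north → (454, 3113).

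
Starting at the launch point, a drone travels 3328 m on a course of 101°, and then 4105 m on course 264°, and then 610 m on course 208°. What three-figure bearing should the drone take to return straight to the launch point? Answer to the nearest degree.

035°

Leg 1 (101°, 3328 m): east 3328 sin 101° = 3266.86, north 3328 cos 101° = -635.01
Leg 2 (264°, 4105 m): east 4105 sin 264° = -4082.51, north 4105 cos 264° = -429.09
Leg 3 (208°, 610 m): east 610 sin 208° = -286.38, north 610 cos 208° = -538.60
Net displacement: -1102.03 east, -1602.70 north. Direction back to start is (1102.03, 1602.70): bearing = atan2(1102.03, 1602.70) mod 360° = 34.51° ≈ 035°.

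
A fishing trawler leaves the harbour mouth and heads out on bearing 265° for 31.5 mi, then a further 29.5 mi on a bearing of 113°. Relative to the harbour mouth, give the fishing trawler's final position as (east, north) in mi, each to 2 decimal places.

(-4.23, -14.27)

Leg 1 (265°, 31.5 mi): east 31.5 sin 265° = -31.38, north 31.5 cos 265° = -2.75
Leg 2 (113°, 29.5 mi): east 29.5 sin 113° = 27.15, north 29.5 cos 113° = -11.53
Summing: -4.23 mi east, -14.27 mi north → (-4.23, -14.27).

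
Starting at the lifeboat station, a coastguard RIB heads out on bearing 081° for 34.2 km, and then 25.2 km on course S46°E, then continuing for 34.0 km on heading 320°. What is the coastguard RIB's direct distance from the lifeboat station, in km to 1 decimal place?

33.1 km

Leg 1 (081°, 34.2 km): east 34.2 sin 81° = 33.78, north 34.2 cos 81° = 5.35
Leg 2 (S46°E, 25.2 km): east 25.2 sin 134° = 18.13, north 25.2 cos 134° = -17.51
Leg 3 (320°, 34.0 km): east 34.0 sin 320° = -21.85, north 34.0 cos 320° = 26.05
Net: 30.05 east, 13.89 north. Distance = √((30.05)² + (13.89)²) = 33.106 km.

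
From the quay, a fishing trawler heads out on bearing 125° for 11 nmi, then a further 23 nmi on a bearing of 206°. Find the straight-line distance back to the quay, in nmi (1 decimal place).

Leg 1 (125°, 11 nmi): east 11 sin 125° = 9.01, north 11 cos 125° = -6.31
Leg 2 (206°, 23 nmi): east 23 sin 206° = -10.08, north 23 cos 206° = -20.67
Net: -1.07 east, -26.98 north. Distance = √((-1.07)² + (-26.98)²) = 27.003 nmi.

27.0 nmi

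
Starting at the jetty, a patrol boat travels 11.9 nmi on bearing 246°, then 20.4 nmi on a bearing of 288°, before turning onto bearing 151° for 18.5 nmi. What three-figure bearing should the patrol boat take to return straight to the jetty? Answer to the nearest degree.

055°

Leg 1 (246°, 11.9 nmi): east 11.9 sin 246° = -10.87, north 11.9 cos 246° = -4.84
Leg 2 (288°, 20.4 nmi): east 20.4 sin 288° = -19.40, north 20.4 cos 288° = 6.30
Leg 3 (151°, 18.5 nmi): east 18.5 sin 151° = 8.97, north 18.5 cos 151° = -16.18
Net displacement: -21.30 east, -14.72 north. Direction back to start is (21.30, 14.72): bearing = atan2(21.30, 14.72) mod 360° = 55.36° ≈ 055°.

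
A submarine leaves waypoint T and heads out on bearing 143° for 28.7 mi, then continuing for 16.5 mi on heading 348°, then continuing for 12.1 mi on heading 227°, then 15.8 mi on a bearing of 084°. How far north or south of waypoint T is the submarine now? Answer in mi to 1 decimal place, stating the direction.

Leg 1 (143°, 28.7 mi): east 28.7 sin 143° = 17.27, north 28.7 cos 143° = -22.92
Leg 2 (348°, 16.5 mi): east 16.5 sin 348° = -3.43, north 16.5 cos 348° = 16.14
Leg 3 (227°, 12.1 mi): east 12.1 sin 227° = -8.85, north 12.1 cos 227° = -8.25
Leg 4 (084°, 15.8 mi): east 15.8 sin 84° = 15.71, north 15.8 cos 84° = 1.65
Net north component: -13.38 mi.

13.4 mi south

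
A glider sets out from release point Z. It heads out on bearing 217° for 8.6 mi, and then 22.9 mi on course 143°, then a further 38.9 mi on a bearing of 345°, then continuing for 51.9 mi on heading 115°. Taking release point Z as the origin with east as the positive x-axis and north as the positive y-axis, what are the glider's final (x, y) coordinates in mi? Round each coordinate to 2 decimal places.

(45.58, -9.52)

Leg 1 (217°, 8.6 mi): east 8.6 sin 217° = -5.18, north 8.6 cos 217° = -6.87
Leg 2 (143°, 22.9 mi): east 22.9 sin 143° = 13.78, north 22.9 cos 143° = -18.29
Leg 3 (345°, 38.9 mi): east 38.9 sin 345° = -10.07, north 38.9 cos 345° = 37.57
Leg 4 (115°, 51.9 mi): east 51.9 sin 115° = 47.04, north 51.9 cos 115° = -21.93
Summing: 45.58 mi east, -9.52 mi north → (45.58, -9.52).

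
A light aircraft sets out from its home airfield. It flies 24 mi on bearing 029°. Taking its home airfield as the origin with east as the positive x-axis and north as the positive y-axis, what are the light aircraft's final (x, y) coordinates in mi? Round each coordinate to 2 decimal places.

(11.64, 20.99)

Leg 1 (029°, 24 mi): east 24 sin 29° = 11.64, north 24 cos 29° = 20.99
Summing: 11.64 mi east, 20.99 mi north → (11.64, 20.99).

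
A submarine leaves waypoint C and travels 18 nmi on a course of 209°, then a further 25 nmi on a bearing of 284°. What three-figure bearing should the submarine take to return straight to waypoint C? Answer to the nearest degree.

Leg 1 (209°, 18 nmi): east 18 sin 209° = -8.73, north 18 cos 209° = -15.74
Leg 2 (284°, 25 nmi): east 25 sin 284° = -24.26, north 25 cos 284° = 6.05
Net displacement: -32.98 east, -9.70 north. Direction back to start is (32.98, 9.70): bearing = atan2(32.98, 9.70) mod 360° = 73.62° ≈ 074°.

074°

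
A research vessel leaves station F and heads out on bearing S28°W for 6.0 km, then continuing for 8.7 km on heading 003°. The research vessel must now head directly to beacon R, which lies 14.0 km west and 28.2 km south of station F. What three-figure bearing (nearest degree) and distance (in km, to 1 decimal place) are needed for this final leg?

200°, 33.7 km

Leg 1 (S28°W, 6.0 km): east 6.0 sin 208° = -2.82, north 6.0 cos 208° = -5.30
Leg 2 (003°, 8.7 km): east 8.7 sin 3° = 0.46, north 8.7 cos 3° = 8.69
Current position: (-2.36, 3.39). Target: (-14.0, -28.2). Remaining: Δeast = -11.64, Δnorth = -31.59.
Bearing = atan2(-11.64, -31.59) mod 360° = 200.22°; distance = √((-11.64)² + (-31.59)²) = 33.666 km.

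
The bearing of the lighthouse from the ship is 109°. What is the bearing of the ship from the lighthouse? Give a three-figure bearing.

Back-bearing = 109° + 180° = 289°.

289°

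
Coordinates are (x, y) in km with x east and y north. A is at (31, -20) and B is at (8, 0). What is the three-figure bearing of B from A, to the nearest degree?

311°

Δeast = 8 − 31 = -23.00; Δnorth = 0 − -20 = 20.00.
Bearing = atan2(Δeast, Δnorth) mod 360° = 311.01° ≈ 311°.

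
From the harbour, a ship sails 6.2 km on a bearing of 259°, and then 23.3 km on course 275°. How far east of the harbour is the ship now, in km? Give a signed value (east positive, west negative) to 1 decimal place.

Leg 1 (259°, 6.2 km): east 6.2 sin 259° = -6.09, north 6.2 cos 259° = -1.18
Leg 2 (275°, 23.3 km): east 23.3 sin 275° = -23.21, north 23.3 cos 275° = 2.03
Net east component: -29.30 km.

-29.3 km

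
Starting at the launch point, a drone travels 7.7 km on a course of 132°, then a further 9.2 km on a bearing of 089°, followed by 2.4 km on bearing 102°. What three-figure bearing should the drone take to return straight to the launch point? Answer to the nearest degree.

288°

Leg 1 (132°, 7.7 km): east 7.7 sin 132° = 5.72, north 7.7 cos 132° = -5.15
Leg 2 (089°, 9.2 km): east 9.2 sin 89° = 9.20, north 9.2 cos 89° = 0.16
Leg 3 (102°, 2.4 km): east 2.4 sin 102° = 2.35, north 2.4 cos 102° = -0.50
Net displacement: 17.27 east, -5.49 north. Direction back to start is (-17.27, 5.49): bearing = atan2(-17.27, 5.49) mod 360° = 287.64° ≈ 288°.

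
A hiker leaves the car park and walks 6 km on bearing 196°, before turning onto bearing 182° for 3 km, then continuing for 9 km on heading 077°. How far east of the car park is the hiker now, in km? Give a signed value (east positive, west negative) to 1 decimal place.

7.0 km

Leg 1 (196°, 6 km): east 6 sin 196° = -1.65, north 6 cos 196° = -5.77
Leg 2 (182°, 3 km): east 3 sin 182° = -0.10, north 3 cos 182° = -3.00
Leg 3 (077°, 9 km): east 9 sin 77° = 8.77, north 9 cos 77° = 2.02
Net east component: 7.01 km.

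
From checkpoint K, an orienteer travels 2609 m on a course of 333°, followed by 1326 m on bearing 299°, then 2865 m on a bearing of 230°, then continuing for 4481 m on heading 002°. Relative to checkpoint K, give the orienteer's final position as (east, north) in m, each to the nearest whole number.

Leg 1 (333°, 2609 m): east 2609 sin 333° = -1184.46, north 2609 cos 333° = 2324.64
Leg 2 (299°, 1326 m): east 1326 sin 299° = -1159.75, north 1326 cos 299° = 642.86
Leg 3 (230°, 2865 m): east 2865 sin 230° = -2194.72, north 2865 cos 230° = -1841.59
Leg 4 (002°, 4481 m): east 4481 sin 2° = 156.38, north 4481 cos 2° = 4478.27
Summing: -4382.54 m east, 5604.18 m north → (-4383, 5604).

(-4383, 5604)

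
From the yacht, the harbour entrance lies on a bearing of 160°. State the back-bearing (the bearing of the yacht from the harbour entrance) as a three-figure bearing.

Back-bearing = 160° + 180° = 340°.

340°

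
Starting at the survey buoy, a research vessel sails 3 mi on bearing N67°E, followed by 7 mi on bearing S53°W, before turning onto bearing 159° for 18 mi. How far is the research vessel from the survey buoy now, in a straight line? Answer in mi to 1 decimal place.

Leg 1 (N67°E, 3 mi): east 3 sin 67° = 2.76, north 3 cos 67° = 1.17
Leg 2 (S53°W, 7 mi): east 7 sin 233° = -5.59, north 7 cos 233° = -4.21
Leg 3 (159°, 18 mi): east 18 sin 159° = 6.45, north 18 cos 159° = -16.80
Net: 3.62 east, -19.84 north. Distance = √((3.62)² + (-19.84)²) = 20.173 mi.

20.2 mi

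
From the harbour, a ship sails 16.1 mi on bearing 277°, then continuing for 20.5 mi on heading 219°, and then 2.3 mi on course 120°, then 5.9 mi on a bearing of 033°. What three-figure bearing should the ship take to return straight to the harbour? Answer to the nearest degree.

Leg 1 (277°, 16.1 mi): east 16.1 sin 277° = -15.98, north 16.1 cos 277° = 1.96
Leg 2 (219°, 20.5 mi): east 20.5 sin 219° = -12.90, north 20.5 cos 219° = -15.93
Leg 3 (120°, 2.3 mi): east 2.3 sin 120° = 1.99, north 2.3 cos 120° = -1.15
Leg 4 (033°, 5.9 mi): east 5.9 sin 33° = 3.21, north 5.9 cos 33° = 4.95
Net displacement: -23.68 east, -10.17 north. Direction back to start is (23.68, 10.17): bearing = atan2(23.68, 10.17) mod 360° = 66.75° ≈ 067°.

067°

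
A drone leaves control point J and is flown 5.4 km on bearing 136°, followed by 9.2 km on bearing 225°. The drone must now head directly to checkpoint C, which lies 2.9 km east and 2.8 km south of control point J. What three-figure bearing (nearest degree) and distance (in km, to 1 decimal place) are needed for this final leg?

037°, 9.5 km

Leg 1 (136°, 5.4 km): east 5.4 sin 136° = 3.75, north 5.4 cos 136° = -3.88
Leg 2 (225°, 9.2 km): east 9.2 sin 225° = -6.51, north 9.2 cos 225° = -6.51
Current position: (-2.75, -10.39). Target: (2.9, -2.8). Remaining: Δeast = 5.65, Δnorth = 7.59.
Bearing = atan2(5.65, 7.59) mod 360° = 36.69°; distance = √((5.65)² + (7.59)²) = 9.464 km.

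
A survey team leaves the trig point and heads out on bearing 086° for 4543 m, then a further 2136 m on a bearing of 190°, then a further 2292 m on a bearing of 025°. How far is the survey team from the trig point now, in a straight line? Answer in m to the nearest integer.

Leg 1 (086°, 4543 m): east 4543 sin 86° = 4531.93, north 4543 cos 86° = 316.90
Leg 2 (190°, 2136 m): east 2136 sin 190° = -370.91, north 2136 cos 190° = -2103.55
Leg 3 (025°, 2292 m): east 2292 sin 25° = 968.64, north 2292 cos 25° = 2077.26
Net: 5129.66 east, 290.61 north. Distance = √((5129.66)² + (290.61)²) = 5137.887 m.

5138 m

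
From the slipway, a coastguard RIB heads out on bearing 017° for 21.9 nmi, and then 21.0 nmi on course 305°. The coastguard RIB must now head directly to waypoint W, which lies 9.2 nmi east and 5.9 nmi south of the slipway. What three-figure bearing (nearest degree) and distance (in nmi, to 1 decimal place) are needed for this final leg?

153°, 43.7 nmi

Leg 1 (017°, 21.9 nmi): east 21.9 sin 17° = 6.40, north 21.9 cos 17° = 20.94
Leg 2 (305°, 21.0 nmi): east 21.0 sin 305° = -17.20, north 21.0 cos 305° = 12.05
Current position: (-10.80, 32.99). Target: (9.2, -5.9). Remaining: Δeast = 20.00, Δnorth = -38.89.
Bearing = atan2(20.00, -38.89) mod 360° = 152.78°; distance = √((20.00)² + (-38.89)²) = 43.729 nmi.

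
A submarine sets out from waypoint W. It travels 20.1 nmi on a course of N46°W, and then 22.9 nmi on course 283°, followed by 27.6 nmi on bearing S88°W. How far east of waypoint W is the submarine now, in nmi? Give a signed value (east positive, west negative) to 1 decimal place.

-64.4 nmi

Leg 1 (N46°W, 20.1 nmi): east 20.1 sin 314° = -14.46, north 20.1 cos 314° = 13.96
Leg 2 (283°, 22.9 nmi): east 22.9 sin 283° = -22.31, north 22.9 cos 283° = 5.15
Leg 3 (S88°W, 27.6 nmi): east 27.6 sin 268° = -27.58, north 27.6 cos 268° = -0.96
Net east component: -64.35 nmi.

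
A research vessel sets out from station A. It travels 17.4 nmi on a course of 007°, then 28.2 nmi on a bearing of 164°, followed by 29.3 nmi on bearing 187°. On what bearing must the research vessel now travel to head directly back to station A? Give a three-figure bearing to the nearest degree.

Leg 1 (007°, 17.4 nmi): east 17.4 sin 7° = 2.12, north 17.4 cos 7° = 17.27
Leg 2 (164°, 28.2 nmi): east 28.2 sin 164° = 7.77, north 28.2 cos 164° = -27.11
Leg 3 (187°, 29.3 nmi): east 29.3 sin 187° = -3.57, north 29.3 cos 187° = -29.08
Net displacement: 6.32 east, -38.92 north. Direction back to start is (-6.32, 38.92): bearing = atan2(-6.32, 38.92) mod 360° = 350.77° ≈ 351°.

351°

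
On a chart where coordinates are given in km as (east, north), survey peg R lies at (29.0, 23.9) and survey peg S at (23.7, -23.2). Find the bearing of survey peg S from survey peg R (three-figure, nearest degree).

Δeast = 23.7 − 29.0 = -5.30; Δnorth = -23.2 − 23.9 = -47.10.
Bearing = atan2(Δeast, Δnorth) mod 360° = 186.42° ≈ 186°.

186°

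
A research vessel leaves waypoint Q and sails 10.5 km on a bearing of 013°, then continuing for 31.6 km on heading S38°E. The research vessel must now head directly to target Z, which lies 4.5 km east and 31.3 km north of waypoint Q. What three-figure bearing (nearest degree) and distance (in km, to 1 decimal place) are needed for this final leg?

Leg 1 (013°, 10.5 km): east 10.5 sin 13° = 2.36, north 10.5 cos 13° = 10.23
Leg 2 (S38°E, 31.6 km): east 31.6 sin 142° = 19.45, north 31.6 cos 142° = -24.90
Current position: (21.82, -14.67). Target: (4.5, 31.3). Remaining: Δeast = -17.32, Δnorth = 45.97.
Bearing = atan2(-17.32, 45.97) mod 360° = 339.36°; distance = √((-17.32)² + (45.97)²) = 49.124 km.

339°, 49.1 km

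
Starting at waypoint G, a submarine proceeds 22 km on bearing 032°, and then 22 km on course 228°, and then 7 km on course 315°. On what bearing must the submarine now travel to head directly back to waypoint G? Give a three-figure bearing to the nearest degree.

133°

Leg 1 (032°, 22 km): east 22 sin 32° = 11.66, north 22 cos 32° = 18.66
Leg 2 (228°, 22 km): east 22 sin 228° = -16.35, north 22 cos 228° = -14.72
Leg 3 (315°, 7 km): east 7 sin 315° = -4.95, north 7 cos 315° = 4.95
Net displacement: -9.64 east, 8.89 north. Direction back to start is (9.64, -8.89): bearing = atan2(9.64, -8.89) mod 360° = 132.67° ≈ 133°.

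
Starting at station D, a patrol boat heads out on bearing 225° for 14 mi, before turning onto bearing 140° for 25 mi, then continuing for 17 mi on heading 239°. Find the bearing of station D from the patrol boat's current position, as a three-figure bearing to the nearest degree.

Leg 1 (225°, 14 mi): east 14 sin 225° = -9.90, north 14 cos 225° = -9.90
Leg 2 (140°, 25 mi): east 25 sin 140° = 16.07, north 25 cos 140° = -19.15
Leg 3 (239°, 17 mi): east 17 sin 239° = -14.57, north 17 cos 239° = -8.76
Net displacement: -8.40 east, -37.81 north. Direction back to start is (8.40, 37.81): bearing = atan2(8.40, 37.81) mod 360° = 12.53° ≈ 013°.

013°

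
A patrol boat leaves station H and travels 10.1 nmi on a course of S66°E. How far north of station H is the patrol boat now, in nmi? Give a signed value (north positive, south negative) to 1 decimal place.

-4.1 nmi

Leg 1 (S66°E, 10.1 nmi): east 10.1 sin 114° = 9.23, north 10.1 cos 114° = -4.11
Net north component: -4.11 nmi.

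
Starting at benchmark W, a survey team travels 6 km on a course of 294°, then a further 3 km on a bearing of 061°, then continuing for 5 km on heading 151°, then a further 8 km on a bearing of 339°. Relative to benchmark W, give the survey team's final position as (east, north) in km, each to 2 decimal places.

(-3.30, 6.99)

Leg 1 (294°, 6 km): east 6 sin 294° = -5.48, north 6 cos 294° = 2.44
Leg 2 (061°, 3 km): east 3 sin 61° = 2.62, north 3 cos 61° = 1.45
Leg 3 (151°, 5 km): east 5 sin 151° = 2.42, north 5 cos 151° = -4.37
Leg 4 (339°, 8 km): east 8 sin 339° = -2.87, north 8 cos 339° = 7.47
Summing: -3.30 km east, 6.99 km north → (-3.30, 6.99).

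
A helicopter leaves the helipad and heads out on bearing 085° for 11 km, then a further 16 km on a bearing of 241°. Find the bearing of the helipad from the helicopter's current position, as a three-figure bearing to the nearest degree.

Leg 1 (085°, 11 km): east 11 sin 85° = 10.96, north 11 cos 85° = 0.96
Leg 2 (241°, 16 km): east 16 sin 241° = -13.99, north 16 cos 241° = -7.76
Net displacement: -3.04 east, -6.80 north. Direction back to start is (3.04, 6.80): bearing = atan2(3.04, 6.80) mod 360° = 24.06° ≈ 024°.

024°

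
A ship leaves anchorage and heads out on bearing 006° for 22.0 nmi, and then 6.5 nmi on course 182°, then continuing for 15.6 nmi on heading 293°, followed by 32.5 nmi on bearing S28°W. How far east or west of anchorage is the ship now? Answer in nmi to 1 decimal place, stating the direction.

27.5 nmi west

Leg 1 (006°, 22.0 nmi): east 22.0 sin 6° = 2.30, north 22.0 cos 6° = 21.88
Leg 2 (182°, 6.5 nmi): east 6.5 sin 182° = -0.23, north 6.5 cos 182° = -6.50
Leg 3 (293°, 15.6 nmi): east 15.6 sin 293° = -14.36, north 15.6 cos 293° = 6.10
Leg 4 (S28°W, 32.5 nmi): east 32.5 sin 208° = -15.26, north 32.5 cos 208° = -28.70
Net east component: -27.54 nmi.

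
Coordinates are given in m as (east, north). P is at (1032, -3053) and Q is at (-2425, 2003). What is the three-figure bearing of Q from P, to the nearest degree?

326°

Δeast = -2425 − 1032 = -3457.00; Δnorth = 2003 − -3053 = 5056.00.
Bearing = atan2(Δeast, Δnorth) mod 360° = 325.64° ≈ 326°.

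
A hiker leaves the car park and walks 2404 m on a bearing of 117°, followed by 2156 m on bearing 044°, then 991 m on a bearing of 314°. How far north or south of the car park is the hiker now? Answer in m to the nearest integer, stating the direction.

1148 m north

Leg 1 (117°, 2404 m): east 2404 sin 117° = 2141.98, north 2404 cos 117° = -1091.39
Leg 2 (044°, 2156 m): east 2156 sin 44° = 1497.68, north 2156 cos 44° = 1550.90
Leg 3 (314°, 991 m): east 991 sin 314° = -712.87, north 991 cos 314° = 688.41
Net north component: 1147.91 m.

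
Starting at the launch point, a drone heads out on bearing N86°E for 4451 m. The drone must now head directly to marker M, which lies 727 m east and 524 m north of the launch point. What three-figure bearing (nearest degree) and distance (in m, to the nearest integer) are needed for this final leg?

Leg 1 (N86°E, 4451 m): east 4451 sin 86° = 4440.16, north 4451 cos 86° = 310.49
Current position: (4440.16, 310.49). Target: (727, 524). Remaining: Δeast = -3713.16, Δnorth = 213.51.
Bearing = atan2(-3713.16, 213.51) mod 360° = 273.29°; distance = √((-3713.16)² + (213.51)²) = 3719.291 m.

273°, 3719 m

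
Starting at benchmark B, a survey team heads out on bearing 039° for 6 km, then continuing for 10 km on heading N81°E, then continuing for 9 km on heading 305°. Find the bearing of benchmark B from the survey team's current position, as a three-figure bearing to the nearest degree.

Leg 1 (039°, 6 km): east 6 sin 39° = 3.78, north 6 cos 39° = 4.66
Leg 2 (N81°E, 10 km): east 10 sin 81° = 9.88, north 10 cos 81° = 1.56
Leg 3 (305°, 9 km): east 9 sin 305° = -7.37, north 9 cos 305° = 5.16
Net displacement: 6.28 east, 11.39 north. Direction back to start is (-6.28, -11.39): bearing = atan2(-6.28, -11.39) mod 360° = 208.87° ≈ 209°.

209°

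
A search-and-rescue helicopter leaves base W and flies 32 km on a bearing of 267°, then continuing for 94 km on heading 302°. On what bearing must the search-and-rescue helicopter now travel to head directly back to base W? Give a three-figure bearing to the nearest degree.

113°

Leg 1 (267°, 32 km): east 32 sin 267° = -31.96, north 32 cos 267° = -1.67
Leg 2 (302°, 94 km): east 94 sin 302° = -79.72, north 94 cos 302° = 49.81
Net displacement: -111.67 east, 48.14 north. Direction back to start is (111.67, -48.14): bearing = atan2(111.67, -48.14) mod 360° = 113.32° ≈ 113°.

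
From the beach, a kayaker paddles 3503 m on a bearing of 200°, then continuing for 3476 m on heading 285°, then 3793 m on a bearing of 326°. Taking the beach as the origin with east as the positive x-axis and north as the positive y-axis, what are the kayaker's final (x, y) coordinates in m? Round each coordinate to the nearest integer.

Leg 1 (200°, 3503 m): east 3503 sin 200° = -1198.10, north 3503 cos 200° = -3291.74
Leg 2 (285°, 3476 m): east 3476 sin 285° = -3357.56, north 3476 cos 285° = 899.66
Leg 3 (326°, 3793 m): east 3793 sin 326° = -2121.02, north 3793 cos 326° = 3144.54
Summing: -6676.67 m east, 752.45 m north → (-6677, 752).

(-6677, 752)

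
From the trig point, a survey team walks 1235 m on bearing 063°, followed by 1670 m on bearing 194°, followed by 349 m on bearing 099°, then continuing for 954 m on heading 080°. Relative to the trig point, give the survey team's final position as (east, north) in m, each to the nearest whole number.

Leg 1 (063°, 1235 m): east 1235 sin 63° = 1100.39, north 1235 cos 63° = 560.68
Leg 2 (194°, 1670 m): east 1670 sin 194° = -404.01, north 1670 cos 194° = -1620.39
Leg 3 (099°, 349 m): east 349 sin 99° = 344.70, north 349 cos 99° = -54.60
Leg 4 (080°, 954 m): east 954 sin 80° = 939.51, north 954 cos 80° = 165.66
Summing: 1980.59 m east, -948.65 m north → (1981, -949).

(1981, -949)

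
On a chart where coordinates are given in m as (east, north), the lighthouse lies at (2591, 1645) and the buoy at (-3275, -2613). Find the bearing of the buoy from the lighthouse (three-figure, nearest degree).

234°

Δeast = -3275 − 2591 = -5866.00; Δnorth = -2613 − 1645 = -4258.00.
Bearing = atan2(Δeast, Δnorth) mod 360° = 234.02° ≈ 234°.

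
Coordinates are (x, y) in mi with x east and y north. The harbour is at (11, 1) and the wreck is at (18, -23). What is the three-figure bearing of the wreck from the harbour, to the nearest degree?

164°

Δeast = 18 − 11 = 7.00; Δnorth = -23 − 1 = -24.00.
Bearing = atan2(Δeast, Δnorth) mod 360° = 163.74° ≈ 164°.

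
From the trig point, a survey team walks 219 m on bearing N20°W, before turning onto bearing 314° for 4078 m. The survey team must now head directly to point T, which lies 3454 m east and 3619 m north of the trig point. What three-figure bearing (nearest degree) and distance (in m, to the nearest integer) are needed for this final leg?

Leg 1 (N20°W, 219 m): east 219 sin 340° = -74.90, north 219 cos 340° = 205.79
Leg 2 (314°, 4078 m): east 4078 sin 314° = -2933.47, north 4078 cos 314° = 2832.82
Current position: (-3008.37, 3038.61). Target: (3454, 3619). Remaining: Δeast = 6462.37, Δnorth = 580.39.
Bearing = atan2(6462.37, 580.39) mod 360° = 84.87°; distance = √((6462.37)² + (580.39)²) = 6488.380 m.

085°, 6488 m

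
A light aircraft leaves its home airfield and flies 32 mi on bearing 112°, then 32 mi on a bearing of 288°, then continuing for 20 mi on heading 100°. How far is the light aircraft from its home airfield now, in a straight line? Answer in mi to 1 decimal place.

Leg 1 (112°, 32 mi): east 32 sin 112° = 29.67, north 32 cos 112° = -11.99
Leg 2 (288°, 32 mi): east 32 sin 288° = -30.43, north 32 cos 288° = 9.89
Leg 3 (100°, 20 mi): east 20 sin 100° = 19.70, north 20 cos 100° = -3.47
Net: 18.93 east, -5.57 north. Distance = √((18.93)² + (-5.57)²) = 19.735 mi.

19.7 mi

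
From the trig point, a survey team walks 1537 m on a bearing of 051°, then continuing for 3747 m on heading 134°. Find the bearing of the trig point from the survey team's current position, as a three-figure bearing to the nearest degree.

293°

Leg 1 (051°, 1537 m): east 1537 sin 51° = 1194.47, north 1537 cos 51° = 967.27
Leg 2 (134°, 3747 m): east 3747 sin 134° = 2695.37, north 3747 cos 134° = -2602.88
Net displacement: 3889.84 east, -1635.62 north. Direction back to start is (-3889.84, 1635.62): bearing = atan2(-3889.84, 1635.62) mod 360° = 292.81° ≈ 293°.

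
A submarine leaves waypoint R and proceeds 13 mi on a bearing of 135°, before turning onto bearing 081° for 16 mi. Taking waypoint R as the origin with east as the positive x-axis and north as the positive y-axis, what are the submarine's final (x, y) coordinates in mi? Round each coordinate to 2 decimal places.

(25.00, -6.69)

Leg 1 (135°, 13 mi): east 13 sin 135° = 9.19, north 13 cos 135° = -9.19
Leg 2 (081°, 16 mi): east 16 sin 81° = 15.80, north 16 cos 81° = 2.50
Summing: 25.00 mi east, -6.69 mi north → (25.00, -6.69).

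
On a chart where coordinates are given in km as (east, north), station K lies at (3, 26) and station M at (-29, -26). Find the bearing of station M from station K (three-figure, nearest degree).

212°

Δeast = -29 − 3 = -32.00; Δnorth = -26 − 26 = -52.00.
Bearing = atan2(Δeast, Δnorth) mod 360° = 211.61° ≈ 212°.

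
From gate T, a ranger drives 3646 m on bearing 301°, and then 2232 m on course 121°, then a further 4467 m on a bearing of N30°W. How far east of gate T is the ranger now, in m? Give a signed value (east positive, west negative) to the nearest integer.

-3446 m

Leg 1 (301°, 3646 m): east 3646 sin 301° = -3125.23, north 3646 cos 301° = 1877.83
Leg 2 (121°, 2232 m): east 2232 sin 121° = 1913.20, north 2232 cos 121° = -1149.56
Leg 3 (N30°W, 4467 m): east 4467 sin 330° = -2233.50, north 4467 cos 330° = 3868.54
Net east component: -3445.53 m.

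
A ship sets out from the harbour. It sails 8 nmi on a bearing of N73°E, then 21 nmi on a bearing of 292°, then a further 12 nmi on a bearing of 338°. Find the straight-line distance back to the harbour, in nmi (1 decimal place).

Leg 1 (N73°E, 8 nmi): east 8 sin 73° = 7.65, north 8 cos 73° = 2.34
Leg 2 (292°, 21 nmi): east 21 sin 292° = -19.47, north 21 cos 292° = 7.87
Leg 3 (338°, 12 nmi): east 12 sin 338° = -4.50, north 12 cos 338° = 11.13
Net: -16.32 east, 21.33 north. Distance = √((-16.32)² + (21.33)²) = 26.856 nmi.

26.9 nmi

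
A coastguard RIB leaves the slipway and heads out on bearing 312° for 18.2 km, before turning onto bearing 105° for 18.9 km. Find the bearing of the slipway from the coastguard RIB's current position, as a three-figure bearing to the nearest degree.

Leg 1 (312°, 18.2 km): east 18.2 sin 312° = -13.53, north 18.2 cos 312° = 12.18
Leg 2 (105°, 18.9 km): east 18.9 sin 105° = 18.26, north 18.9 cos 105° = -4.89
Net displacement: 4.73 east, 7.29 north. Direction back to start is (-4.73, -7.29): bearing = atan2(-4.73, -7.29) mod 360° = 212.99° ≈ 213°.

213°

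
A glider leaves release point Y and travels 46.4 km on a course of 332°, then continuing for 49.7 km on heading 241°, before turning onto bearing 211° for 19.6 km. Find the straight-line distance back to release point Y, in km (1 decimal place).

Leg 1 (332°, 46.4 km): east 46.4 sin 332° = -21.78, north 46.4 cos 332° = 40.97
Leg 2 (241°, 49.7 km): east 49.7 sin 241° = -43.47, north 49.7 cos 241° = -24.10
Leg 3 (211°, 19.6 km): east 19.6 sin 211° = -10.09, north 19.6 cos 211° = -16.80
Net: -75.35 east, 0.07 north. Distance = √((-75.35)² + (0.07)²) = 75.347 km.

75.3 km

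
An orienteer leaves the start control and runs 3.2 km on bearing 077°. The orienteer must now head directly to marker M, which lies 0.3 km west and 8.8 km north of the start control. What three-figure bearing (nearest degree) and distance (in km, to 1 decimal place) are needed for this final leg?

Leg 1 (077°, 3.2 km): east 3.2 sin 77° = 3.12, north 3.2 cos 77° = 0.72
Current position: (3.12, 0.72). Target: (-0.3, 8.8). Remaining: Δeast = -3.42, Δnorth = 8.08.
Bearing = atan2(-3.42, 8.08) mod 360° = 337.07°; distance = √((-3.42)² + (8.08)²) = 8.773 km.

337°, 8.8 km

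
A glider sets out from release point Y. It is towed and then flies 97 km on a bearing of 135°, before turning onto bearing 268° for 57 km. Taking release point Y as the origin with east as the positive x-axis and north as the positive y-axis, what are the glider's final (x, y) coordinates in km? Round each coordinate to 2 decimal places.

Leg 1 (135°, 97 km): east 97 sin 135° = 68.59, north 97 cos 135° = -68.59
Leg 2 (268°, 57 km): east 57 sin 268° = -56.97, north 57 cos 268° = -1.99
Summing: 11.62 km east, -70.58 km north → (11.62, -70.58).

(11.62, -70.58)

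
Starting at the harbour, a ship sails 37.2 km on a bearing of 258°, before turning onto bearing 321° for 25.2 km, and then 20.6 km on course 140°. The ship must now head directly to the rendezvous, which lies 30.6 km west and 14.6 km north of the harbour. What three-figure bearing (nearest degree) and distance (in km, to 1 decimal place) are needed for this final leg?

024°, 20.3 km

Leg 1 (258°, 37.2 km): east 37.2 sin 258° = -36.39, north 37.2 cos 258° = -7.73
Leg 2 (321°, 25.2 km): east 25.2 sin 321° = -15.86, north 25.2 cos 321° = 19.58
Leg 3 (140°, 20.6 km): east 20.6 sin 140° = 13.24, north 20.6 cos 140° = -15.78
Current position: (-39.00, -3.93). Target: (-30.6, 14.6). Remaining: Δeast = 8.40, Δnorth = 18.53.
Bearing = atan2(8.40, 18.53) mod 360° = 24.40°; distance = √((8.40)² + (18.53)²) = 20.348 km.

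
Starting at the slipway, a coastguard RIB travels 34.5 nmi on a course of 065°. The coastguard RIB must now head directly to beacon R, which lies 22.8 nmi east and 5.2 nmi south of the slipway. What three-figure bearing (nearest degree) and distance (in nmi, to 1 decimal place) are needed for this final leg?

Leg 1 (065°, 34.5 nmi): east 34.5 sin 65° = 31.27, north 34.5 cos 65° = 14.58
Current position: (31.27, 14.58). Target: (22.8, -5.2). Remaining: Δeast = -8.47, Δnorth = -19.78.
Bearing = atan2(-8.47, -19.78) mod 360° = 203.17°; distance = √((-8.47)² + (-19.78)²) = 21.517 nmi.

203°, 21.5 nmi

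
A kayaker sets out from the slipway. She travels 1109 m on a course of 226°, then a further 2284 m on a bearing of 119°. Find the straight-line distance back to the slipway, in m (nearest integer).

2228 m

Leg 1 (226°, 1109 m): east 1109 sin 226° = -797.75, north 1109 cos 226° = -770.38
Leg 2 (119°, 2284 m): east 2284 sin 119° = 1997.63, north 2284 cos 119° = -1107.31
Net: 1199.88 east, -1877.68 north. Distance = √((1199.88)² + (-1877.68)²) = 2228.319 m.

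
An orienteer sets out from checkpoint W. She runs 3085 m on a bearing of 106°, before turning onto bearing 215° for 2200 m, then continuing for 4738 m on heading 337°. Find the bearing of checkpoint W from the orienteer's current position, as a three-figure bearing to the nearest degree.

175°

Leg 1 (106°, 3085 m): east 3085 sin 106° = 2965.49, north 3085 cos 106° = -850.34
Leg 2 (215°, 2200 m): east 2200 sin 215° = -1261.87, north 2200 cos 215° = -1802.13
Leg 3 (337°, 4738 m): east 4738 sin 337° = -1851.28, north 4738 cos 337° = 4361.35
Net displacement: -147.66 east, 1708.88 north. Direction back to start is (147.66, -1708.88): bearing = atan2(147.66, -1708.88) mod 360° = 175.06° ≈ 175°.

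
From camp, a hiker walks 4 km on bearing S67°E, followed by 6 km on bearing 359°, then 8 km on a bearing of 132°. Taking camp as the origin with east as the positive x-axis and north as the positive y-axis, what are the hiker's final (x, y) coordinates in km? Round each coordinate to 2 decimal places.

Leg 1 (S67°E, 4 km): east 4 sin 113° = 3.68, north 4 cos 113° = -1.56
Leg 2 (359°, 6 km): east 6 sin 359° = -0.10, north 6 cos 359° = 6.00
Leg 3 (132°, 8 km): east 8 sin 132° = 5.95, north 8 cos 132° = -5.35
Summing: 9.52 km east, -0.92 km north → (9.52, -0.92).

(9.52, -0.92)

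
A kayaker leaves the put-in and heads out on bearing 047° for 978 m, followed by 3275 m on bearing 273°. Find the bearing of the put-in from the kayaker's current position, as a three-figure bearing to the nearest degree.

108°

Leg 1 (047°, 978 m): east 978 sin 47° = 715.26, north 978 cos 47° = 666.99
Leg 2 (273°, 3275 m): east 3275 sin 273° = -3270.51, north 3275 cos 273° = 171.40
Net displacement: -2555.25 east, 838.39 north. Direction back to start is (2555.25, -838.39): bearing = atan2(2555.25, -838.39) mod 360° = 108.17° ≈ 108°.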